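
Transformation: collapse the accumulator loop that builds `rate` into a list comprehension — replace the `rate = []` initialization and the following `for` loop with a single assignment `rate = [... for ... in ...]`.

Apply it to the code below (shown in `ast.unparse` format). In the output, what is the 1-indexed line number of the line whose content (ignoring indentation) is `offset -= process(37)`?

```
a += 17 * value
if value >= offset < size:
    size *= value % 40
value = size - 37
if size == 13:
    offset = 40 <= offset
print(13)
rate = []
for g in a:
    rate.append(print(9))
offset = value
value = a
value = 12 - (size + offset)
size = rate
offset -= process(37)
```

Transformed code:
a += 17 * value
if value >= offset < size:
    size *= value % 40
value = size - 37
if size == 13:
    offset = 40 <= offset
print(13)
rate = [print(9) for g in a]
offset = value
value = a
value = 12 - (size + offset)
size = rate
offset -= process(37)

13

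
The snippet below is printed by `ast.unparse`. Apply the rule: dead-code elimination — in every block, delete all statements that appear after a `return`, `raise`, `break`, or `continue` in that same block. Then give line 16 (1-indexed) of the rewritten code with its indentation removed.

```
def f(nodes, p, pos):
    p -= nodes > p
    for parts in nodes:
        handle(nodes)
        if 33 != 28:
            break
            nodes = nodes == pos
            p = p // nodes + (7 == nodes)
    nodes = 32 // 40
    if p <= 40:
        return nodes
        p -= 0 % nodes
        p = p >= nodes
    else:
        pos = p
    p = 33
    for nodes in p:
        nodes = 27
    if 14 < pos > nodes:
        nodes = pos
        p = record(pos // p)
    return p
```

nodes = pos

Transformed code:
def f(nodes, p, pos):
    p -= nodes > p
    for parts in nodes:
        handle(nodes)
        if 33 != 28:
            break
    nodes = 32 // 40
    if p <= 40:
        return nodes
    else:
        pos = p
    p = 33
    for nodes in p:
        nodes = 27
    if 14 < pos > nodes:
        nodes = pos
        p = record(pos // p)
    return p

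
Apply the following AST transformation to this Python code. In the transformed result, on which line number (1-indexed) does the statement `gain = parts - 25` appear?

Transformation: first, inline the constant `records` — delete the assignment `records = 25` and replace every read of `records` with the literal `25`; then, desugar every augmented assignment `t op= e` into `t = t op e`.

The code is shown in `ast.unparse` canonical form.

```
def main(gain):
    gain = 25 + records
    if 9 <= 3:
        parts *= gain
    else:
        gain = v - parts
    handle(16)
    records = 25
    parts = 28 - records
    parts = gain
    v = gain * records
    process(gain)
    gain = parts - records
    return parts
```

Transformed code:
def main(gain):
    gain = 25 + 25
    if 9 <= 3:
        parts = parts * gain
    else:
        gain = v - parts
    handle(16)
    parts = 28 - 25
    parts = gain
    v = gain * 25
    process(gain)
    gain = parts - 25
    return parts

12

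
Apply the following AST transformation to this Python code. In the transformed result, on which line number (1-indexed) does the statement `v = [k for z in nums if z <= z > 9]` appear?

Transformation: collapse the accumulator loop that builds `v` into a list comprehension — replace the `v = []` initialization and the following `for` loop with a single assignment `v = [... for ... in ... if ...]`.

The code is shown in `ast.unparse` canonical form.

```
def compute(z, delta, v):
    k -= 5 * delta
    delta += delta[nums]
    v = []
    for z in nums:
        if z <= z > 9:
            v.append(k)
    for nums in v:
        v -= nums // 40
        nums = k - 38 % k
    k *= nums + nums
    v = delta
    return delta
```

Transformed code:
def compute(z, delta, v):
    k -= 5 * delta
    delta += delta[nums]
    v = [k for z in nums if z <= z > 9]
    for nums in v:
        v -= nums // 40
        nums = k - 38 % k
    k *= nums + nums
    v = delta
    return delta

4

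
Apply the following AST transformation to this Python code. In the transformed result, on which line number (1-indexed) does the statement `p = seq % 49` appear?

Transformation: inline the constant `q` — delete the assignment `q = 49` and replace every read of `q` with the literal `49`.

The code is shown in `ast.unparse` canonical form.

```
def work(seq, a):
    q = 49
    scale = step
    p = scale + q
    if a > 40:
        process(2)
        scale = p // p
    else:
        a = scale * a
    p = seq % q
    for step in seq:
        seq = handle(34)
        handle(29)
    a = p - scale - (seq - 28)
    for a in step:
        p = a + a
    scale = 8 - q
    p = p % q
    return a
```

9

Transformed code:
def work(seq, a):
    scale = step
    p = scale + 49
    if a > 40:
        process(2)
        scale = p // p
    else:
        a = scale * a
    p = seq % 49
    for step in seq:
        seq = handle(34)
        handle(29)
    a = p - scale - (seq - 28)
    for a in step:
        p = a + a
    scale = 8 - 49
    p = p % 49
    return a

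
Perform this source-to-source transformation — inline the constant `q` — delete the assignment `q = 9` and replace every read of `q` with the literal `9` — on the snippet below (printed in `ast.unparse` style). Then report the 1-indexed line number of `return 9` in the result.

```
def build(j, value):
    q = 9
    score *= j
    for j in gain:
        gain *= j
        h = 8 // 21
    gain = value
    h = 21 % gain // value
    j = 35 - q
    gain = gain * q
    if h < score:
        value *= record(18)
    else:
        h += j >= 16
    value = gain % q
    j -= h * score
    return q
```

Transformed code:
def build(j, value):
    score *= j
    for j in gain:
        gain *= j
        h = 8 // 21
    gain = value
    h = 21 % gain // value
    j = 35 - 9
    gain = gain * 9
    if h < score:
        value *= record(18)
    else:
        h += j >= 16
    value = gain % 9
    j -= h * score
    return 9

16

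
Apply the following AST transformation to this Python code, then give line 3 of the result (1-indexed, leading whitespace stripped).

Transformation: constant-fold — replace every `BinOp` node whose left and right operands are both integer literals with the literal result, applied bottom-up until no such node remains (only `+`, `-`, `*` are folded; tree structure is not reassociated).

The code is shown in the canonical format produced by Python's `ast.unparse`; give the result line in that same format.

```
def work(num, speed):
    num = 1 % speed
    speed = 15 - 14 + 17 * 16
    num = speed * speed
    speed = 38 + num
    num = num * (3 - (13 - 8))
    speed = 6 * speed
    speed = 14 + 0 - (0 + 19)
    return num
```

Transformed code:
def work(num, speed):
    num = 1 % speed
    speed = 273
    num = speed * speed
    speed = 38 + num
    num = num * -2
    speed = 6 * speed
    speed = -5
    return num

speed = 273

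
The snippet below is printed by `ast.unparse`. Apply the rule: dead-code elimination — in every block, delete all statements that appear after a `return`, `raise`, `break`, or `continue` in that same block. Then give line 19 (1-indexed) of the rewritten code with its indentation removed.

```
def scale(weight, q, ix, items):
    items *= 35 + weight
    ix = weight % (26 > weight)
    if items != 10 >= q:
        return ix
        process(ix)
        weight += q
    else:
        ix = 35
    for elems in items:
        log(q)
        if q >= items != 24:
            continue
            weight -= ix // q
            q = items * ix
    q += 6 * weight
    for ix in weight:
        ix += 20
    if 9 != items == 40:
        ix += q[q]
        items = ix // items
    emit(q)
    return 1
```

return 1

Transformed code:
def scale(weight, q, ix, items):
    items *= 35 + weight
    ix = weight % (26 > weight)
    if items != 10 >= q:
        return ix
    else:
        ix = 35
    for elems in items:
        log(q)
        if q >= items != 24:
            continue
    q += 6 * weight
    for ix in weight:
        ix += 20
    if 9 != items == 40:
        ix += q[q]
        items = ix // items
    emit(q)
    return 1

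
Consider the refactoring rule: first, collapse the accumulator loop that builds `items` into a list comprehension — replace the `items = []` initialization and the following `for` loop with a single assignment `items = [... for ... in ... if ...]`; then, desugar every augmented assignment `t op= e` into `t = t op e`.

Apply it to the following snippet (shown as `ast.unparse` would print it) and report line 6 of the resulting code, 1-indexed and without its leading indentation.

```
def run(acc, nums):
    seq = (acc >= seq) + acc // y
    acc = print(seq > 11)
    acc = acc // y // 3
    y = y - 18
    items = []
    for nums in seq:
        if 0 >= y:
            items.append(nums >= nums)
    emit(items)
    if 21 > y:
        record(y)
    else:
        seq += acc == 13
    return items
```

Transformed code:
def run(acc, nums):
    seq = (acc >= seq) + acc // y
    acc = print(seq > 11)
    acc = acc // y // 3
    y = y - 18
    items = [nums >= nums for nums in seq if 0 >= y]
    emit(items)
    if 21 > y:
        record(y)
    else:
        seq = seq + (acc == 13)
    return items

items = [nums >= nums for nums in seq if 0 >= y]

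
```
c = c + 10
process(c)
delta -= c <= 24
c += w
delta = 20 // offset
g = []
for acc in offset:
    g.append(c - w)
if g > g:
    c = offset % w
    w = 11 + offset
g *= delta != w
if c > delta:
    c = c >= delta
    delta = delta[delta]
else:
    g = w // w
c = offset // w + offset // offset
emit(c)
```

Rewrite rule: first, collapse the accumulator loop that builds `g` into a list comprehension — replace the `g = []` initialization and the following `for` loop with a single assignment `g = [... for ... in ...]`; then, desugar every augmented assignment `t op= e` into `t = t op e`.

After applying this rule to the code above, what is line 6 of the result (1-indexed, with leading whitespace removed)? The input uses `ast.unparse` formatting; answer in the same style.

Transformed code:
c = c + 10
process(c)
delta = delta - (c <= 24)
c = c + w
delta = 20 // offset
g = [c - w for acc in offset]
if g > g:
    c = offset % w
    w = 11 + offset
g = g * (delta != w)
if c > delta:
    c = c >= delta
    delta = delta[delta]
else:
    g = w // w
c = offset // w + offset // offset
emit(c)

g = [c - w for acc in offset]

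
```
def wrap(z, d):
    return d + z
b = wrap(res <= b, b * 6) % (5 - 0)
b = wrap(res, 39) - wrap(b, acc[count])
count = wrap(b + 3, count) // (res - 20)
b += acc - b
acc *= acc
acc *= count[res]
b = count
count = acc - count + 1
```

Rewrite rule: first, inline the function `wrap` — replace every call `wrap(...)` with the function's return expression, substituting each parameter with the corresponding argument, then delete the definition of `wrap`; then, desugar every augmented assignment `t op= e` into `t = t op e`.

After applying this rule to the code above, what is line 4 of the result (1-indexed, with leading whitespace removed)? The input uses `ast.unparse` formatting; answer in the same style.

b = b + (acc - b)

Transformed code:
b = (b * 6 + (res <= b)) % (5 - 0)
b = 39 + res - (acc[count] + b)
count = (count + (b + 3)) // (res - 20)
b = b + (acc - b)
acc = acc * acc
acc = acc * count[res]
b = count
count = acc - count + 1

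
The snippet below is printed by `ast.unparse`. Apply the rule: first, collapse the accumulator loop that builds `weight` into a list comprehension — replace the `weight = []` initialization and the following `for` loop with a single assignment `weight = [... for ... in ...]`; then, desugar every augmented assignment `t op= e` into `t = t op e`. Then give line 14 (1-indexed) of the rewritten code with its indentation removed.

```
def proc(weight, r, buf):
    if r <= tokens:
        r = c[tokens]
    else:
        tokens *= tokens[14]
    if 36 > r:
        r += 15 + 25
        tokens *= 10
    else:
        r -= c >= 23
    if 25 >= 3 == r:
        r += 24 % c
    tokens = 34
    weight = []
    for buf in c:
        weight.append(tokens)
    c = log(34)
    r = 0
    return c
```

Transformed code:
def proc(weight, r, buf):
    if r <= tokens:
        r = c[tokens]
    else:
        tokens = tokens * tokens[14]
    if 36 > r:
        r = r + (15 + 25)
        tokens = tokens * 10
    else:
        r = r - (c >= 23)
    if 25 >= 3 == r:
        r = r + 24 % c
    tokens = 34
    weight = [tokens for buf in c]
    c = log(34)
    r = 0
    return c

weight = [tokens for buf in c]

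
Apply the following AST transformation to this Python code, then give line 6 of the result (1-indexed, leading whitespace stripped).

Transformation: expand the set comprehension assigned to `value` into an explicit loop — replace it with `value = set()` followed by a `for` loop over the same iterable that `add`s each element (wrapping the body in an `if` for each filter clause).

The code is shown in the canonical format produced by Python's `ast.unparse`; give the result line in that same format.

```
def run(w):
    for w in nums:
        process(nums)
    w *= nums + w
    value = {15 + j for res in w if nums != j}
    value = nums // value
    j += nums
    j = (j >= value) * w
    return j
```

for res in w:

Transformed code:
def run(w):
    for w in nums:
        process(nums)
    w *= nums + w
    value = set()
    for res in w:
        if nums != j:
            value.add(15 + j)
    value = nums // value
    j += nums
    j = (j >= value) * w
    return j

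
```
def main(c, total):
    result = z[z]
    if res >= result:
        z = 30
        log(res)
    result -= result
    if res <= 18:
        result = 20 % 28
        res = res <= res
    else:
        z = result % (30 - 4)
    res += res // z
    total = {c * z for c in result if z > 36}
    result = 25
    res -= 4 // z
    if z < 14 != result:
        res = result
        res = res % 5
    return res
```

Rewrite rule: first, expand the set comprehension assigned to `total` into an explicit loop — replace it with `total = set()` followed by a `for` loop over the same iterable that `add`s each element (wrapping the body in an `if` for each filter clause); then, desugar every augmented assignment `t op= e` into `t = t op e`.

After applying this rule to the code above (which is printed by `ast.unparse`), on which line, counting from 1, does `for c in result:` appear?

Transformed code:
def main(c, total):
    result = z[z]
    if res >= result:
        z = 30
        log(res)
    result = result - result
    if res <= 18:
        result = 20 % 28
        res = res <= res
    else:
        z = result % (30 - 4)
    res = res + res // z
    total = set()
    for c in result:
        if z > 36:
            total.add(c * z)
    result = 25
    res = res - 4 // z
    if z < 14 != result:
        res = result
        res = res % 5
    return res

14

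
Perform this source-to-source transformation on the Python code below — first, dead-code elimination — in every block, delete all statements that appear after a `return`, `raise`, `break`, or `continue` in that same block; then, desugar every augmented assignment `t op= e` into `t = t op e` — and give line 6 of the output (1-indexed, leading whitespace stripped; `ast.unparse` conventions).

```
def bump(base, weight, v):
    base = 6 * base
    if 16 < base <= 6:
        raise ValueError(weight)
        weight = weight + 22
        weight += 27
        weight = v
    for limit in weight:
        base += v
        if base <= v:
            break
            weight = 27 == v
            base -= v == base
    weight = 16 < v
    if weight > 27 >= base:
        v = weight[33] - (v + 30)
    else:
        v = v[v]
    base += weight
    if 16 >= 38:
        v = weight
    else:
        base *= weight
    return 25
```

base = base + v

Transformed code:
def bump(base, weight, v):
    base = 6 * base
    if 16 < base <= 6:
        raise ValueError(weight)
    for limit in weight:
        base = base + v
        if base <= v:
            break
    weight = 16 < v
    if weight > 27 >= base:
        v = weight[33] - (v + 30)
    else:
        v = v[v]
    base = base + weight
    if 16 >= 38:
        v = weight
    else:
        base = base * weight
    return 25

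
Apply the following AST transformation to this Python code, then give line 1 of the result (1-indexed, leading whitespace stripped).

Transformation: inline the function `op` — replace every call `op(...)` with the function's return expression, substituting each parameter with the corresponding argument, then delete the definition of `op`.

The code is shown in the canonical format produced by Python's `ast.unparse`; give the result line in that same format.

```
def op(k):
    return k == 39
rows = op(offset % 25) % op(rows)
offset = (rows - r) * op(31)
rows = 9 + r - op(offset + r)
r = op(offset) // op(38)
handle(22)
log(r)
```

Transformed code:
rows = (offset % 25 == 39) % (rows == 39)
offset = (rows - r) * (31 == 39)
rows = 9 + r - (offset + r == 39)
r = (offset == 39) // (38 == 39)
handle(22)
log(r)

rows = (offset % 25 == 39) % (rows == 39)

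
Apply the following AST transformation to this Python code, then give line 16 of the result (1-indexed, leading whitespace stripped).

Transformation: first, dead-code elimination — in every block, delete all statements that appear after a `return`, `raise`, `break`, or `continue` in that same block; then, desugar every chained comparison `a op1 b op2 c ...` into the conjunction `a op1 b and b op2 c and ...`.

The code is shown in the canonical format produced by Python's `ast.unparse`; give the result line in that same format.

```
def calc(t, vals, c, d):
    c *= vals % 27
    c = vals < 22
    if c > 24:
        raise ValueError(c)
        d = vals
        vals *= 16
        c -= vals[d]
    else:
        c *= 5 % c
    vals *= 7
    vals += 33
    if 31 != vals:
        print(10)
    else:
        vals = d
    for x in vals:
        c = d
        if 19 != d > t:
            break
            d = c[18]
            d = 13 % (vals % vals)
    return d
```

if 19 != d and d > t:

Transformed code:
def calc(t, vals, c, d):
    c *= vals % 27
    c = vals < 22
    if c > 24:
        raise ValueError(c)
    else:
        c *= 5 % c
    vals *= 7
    vals += 33
    if 31 != vals:
        print(10)
    else:
        vals = d
    for x in vals:
        c = d
        if 19 != d and d > t:
            break
    return d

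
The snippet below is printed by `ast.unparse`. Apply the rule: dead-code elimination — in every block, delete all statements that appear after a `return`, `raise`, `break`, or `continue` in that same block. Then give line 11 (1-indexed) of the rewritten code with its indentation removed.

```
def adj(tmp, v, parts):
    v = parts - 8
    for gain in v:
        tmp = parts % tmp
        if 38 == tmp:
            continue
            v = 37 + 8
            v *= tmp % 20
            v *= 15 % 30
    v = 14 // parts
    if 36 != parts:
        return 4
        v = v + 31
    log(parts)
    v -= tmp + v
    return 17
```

Transformed code:
def adj(tmp, v, parts):
    v = parts - 8
    for gain in v:
        tmp = parts % tmp
        if 38 == tmp:
            continue
    v = 14 // parts
    if 36 != parts:
        return 4
    log(parts)
    v -= tmp + v
    return 17

v -= tmp + v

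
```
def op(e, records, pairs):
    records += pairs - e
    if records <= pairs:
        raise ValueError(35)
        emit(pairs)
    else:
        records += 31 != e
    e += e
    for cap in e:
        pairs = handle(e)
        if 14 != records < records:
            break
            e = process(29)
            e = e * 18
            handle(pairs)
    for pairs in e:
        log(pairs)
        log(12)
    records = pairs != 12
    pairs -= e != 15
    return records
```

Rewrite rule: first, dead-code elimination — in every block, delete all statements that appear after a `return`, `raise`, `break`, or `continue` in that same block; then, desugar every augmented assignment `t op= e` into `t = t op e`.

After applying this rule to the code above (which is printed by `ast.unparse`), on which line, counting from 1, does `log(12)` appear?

Transformed code:
def op(e, records, pairs):
    records = records + (pairs - e)
    if records <= pairs:
        raise ValueError(35)
    else:
        records = records + (31 != e)
    e = e + e
    for cap in e:
        pairs = handle(e)
        if 14 != records < records:
            break
    for pairs in e:
        log(pairs)
        log(12)
    records = pairs != 12
    pairs = pairs - (e != 15)
    return records

14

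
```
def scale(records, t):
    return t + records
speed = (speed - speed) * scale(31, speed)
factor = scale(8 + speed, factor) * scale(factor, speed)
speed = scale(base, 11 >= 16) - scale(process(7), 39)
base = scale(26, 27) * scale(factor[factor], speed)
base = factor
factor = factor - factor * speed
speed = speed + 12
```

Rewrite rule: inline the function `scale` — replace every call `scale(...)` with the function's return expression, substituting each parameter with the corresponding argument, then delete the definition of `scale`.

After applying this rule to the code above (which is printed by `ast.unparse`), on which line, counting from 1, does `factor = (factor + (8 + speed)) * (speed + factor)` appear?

2

Transformed code:
speed = (speed - speed) * (speed + 31)
factor = (factor + (8 + speed)) * (speed + factor)
speed = (11 >= 16) + base - (39 + process(7))
base = (27 + 26) * (speed + factor[factor])
base = factor
factor = factor - factor * speed
speed = speed + 12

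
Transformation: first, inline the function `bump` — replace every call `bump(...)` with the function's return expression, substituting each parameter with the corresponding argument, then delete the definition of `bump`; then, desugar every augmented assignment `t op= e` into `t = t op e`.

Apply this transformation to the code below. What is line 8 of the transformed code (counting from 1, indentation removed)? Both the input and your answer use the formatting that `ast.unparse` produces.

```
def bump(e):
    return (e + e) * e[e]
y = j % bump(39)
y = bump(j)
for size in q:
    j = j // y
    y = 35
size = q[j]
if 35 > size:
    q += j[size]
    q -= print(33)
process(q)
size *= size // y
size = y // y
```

q = q + j[size]

Transformed code:
y = j % ((39 + 39) * 39[39])
y = (j + j) * j[j]
for size in q:
    j = j // y
    y = 35
size = q[j]
if 35 > size:
    q = q + j[size]
    q = q - print(33)
process(q)
size = size * (size // y)
size = y // y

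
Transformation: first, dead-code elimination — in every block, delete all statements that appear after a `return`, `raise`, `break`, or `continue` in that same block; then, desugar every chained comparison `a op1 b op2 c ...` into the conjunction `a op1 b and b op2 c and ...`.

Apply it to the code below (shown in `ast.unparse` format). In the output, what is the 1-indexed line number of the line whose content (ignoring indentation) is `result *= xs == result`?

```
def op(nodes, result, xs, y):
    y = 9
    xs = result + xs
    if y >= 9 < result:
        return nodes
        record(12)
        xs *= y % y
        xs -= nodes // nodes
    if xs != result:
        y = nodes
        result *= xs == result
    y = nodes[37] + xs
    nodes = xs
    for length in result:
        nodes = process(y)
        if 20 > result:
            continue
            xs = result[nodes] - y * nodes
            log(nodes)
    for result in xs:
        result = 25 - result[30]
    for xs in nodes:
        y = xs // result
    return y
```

8

Transformed code:
def op(nodes, result, xs, y):
    y = 9
    xs = result + xs
    if y >= 9 and 9 < result:
        return nodes
    if xs != result:
        y = nodes
        result *= xs == result
    y = nodes[37] + xs
    nodes = xs
    for length in result:
        nodes = process(y)
        if 20 > result:
            continue
    for result in xs:
        result = 25 - result[30]
    for xs in nodes:
        y = xs // result
    return y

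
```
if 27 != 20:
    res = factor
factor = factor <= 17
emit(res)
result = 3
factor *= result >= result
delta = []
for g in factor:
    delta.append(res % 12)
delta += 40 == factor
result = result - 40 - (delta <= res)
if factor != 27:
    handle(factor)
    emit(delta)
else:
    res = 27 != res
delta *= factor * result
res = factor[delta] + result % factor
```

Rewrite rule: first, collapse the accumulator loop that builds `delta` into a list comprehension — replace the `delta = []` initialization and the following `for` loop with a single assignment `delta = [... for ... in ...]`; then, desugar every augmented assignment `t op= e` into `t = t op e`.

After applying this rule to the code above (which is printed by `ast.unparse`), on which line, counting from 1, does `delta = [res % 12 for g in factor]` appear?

7

Transformed code:
if 27 != 20:
    res = factor
factor = factor <= 17
emit(res)
result = 3
factor = factor * (result >= result)
delta = [res % 12 for g in factor]
delta = delta + (40 == factor)
result = result - 40 - (delta <= res)
if factor != 27:
    handle(factor)
    emit(delta)
else:
    res = 27 != res
delta = delta * (factor * result)
res = factor[delta] + result % factor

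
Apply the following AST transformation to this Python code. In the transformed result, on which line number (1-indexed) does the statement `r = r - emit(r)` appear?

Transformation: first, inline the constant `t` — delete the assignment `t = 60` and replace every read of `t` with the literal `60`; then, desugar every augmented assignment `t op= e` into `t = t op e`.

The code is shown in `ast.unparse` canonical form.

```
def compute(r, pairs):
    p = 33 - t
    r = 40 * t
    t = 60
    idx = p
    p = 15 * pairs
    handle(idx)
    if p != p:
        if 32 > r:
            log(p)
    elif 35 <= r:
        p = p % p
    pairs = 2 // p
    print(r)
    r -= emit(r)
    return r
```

Transformed code:
def compute(r, pairs):
    p = 33 - 60
    r = 40 * 60
    idx = p
    p = 15 * pairs
    handle(idx)
    if p != p:
        if 32 > r:
            log(p)
    elif 35 <= r:
        p = p % p
    pairs = 2 // p
    print(r)
    r = r - emit(r)
    return r

14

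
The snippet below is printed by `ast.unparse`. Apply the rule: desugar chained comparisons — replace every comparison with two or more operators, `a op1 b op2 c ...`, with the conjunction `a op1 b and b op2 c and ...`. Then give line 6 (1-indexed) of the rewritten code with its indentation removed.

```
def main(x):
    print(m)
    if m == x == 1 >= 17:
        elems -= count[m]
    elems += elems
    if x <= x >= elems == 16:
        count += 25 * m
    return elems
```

Transformed code:
def main(x):
    print(m)
    if m == x and x == 1 and (1 >= 17):
        elems -= count[m]
    elems += elems
    if x <= x and x >= elems and (elems == 16):
        count += 25 * m
    return elems

if x <= x and x >= elems and (elems == 16):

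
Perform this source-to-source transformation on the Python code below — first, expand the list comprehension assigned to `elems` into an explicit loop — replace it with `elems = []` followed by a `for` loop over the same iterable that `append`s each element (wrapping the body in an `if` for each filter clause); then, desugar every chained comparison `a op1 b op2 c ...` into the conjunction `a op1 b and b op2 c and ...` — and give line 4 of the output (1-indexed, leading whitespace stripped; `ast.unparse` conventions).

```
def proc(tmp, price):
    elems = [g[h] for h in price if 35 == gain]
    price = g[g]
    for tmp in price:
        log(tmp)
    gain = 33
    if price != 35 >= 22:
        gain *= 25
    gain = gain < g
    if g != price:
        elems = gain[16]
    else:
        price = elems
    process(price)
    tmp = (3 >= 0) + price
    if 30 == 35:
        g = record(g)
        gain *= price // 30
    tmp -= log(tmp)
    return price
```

if 35 == gain:

Transformed code:
def proc(tmp, price):
    elems = []
    for h in price:
        if 35 == gain:
            elems.append(g[h])
    price = g[g]
    for tmp in price:
        log(tmp)
    gain = 33
    if price != 35 and 35 >= 22:
        gain *= 25
    gain = gain < g
    if g != price:
        elems = gain[16]
    else:
        price = elems
    process(price)
    tmp = (3 >= 0) + price
    if 30 == 35:
        g = record(g)
        gain *= price // 30
    tmp -= log(tmp)
    return price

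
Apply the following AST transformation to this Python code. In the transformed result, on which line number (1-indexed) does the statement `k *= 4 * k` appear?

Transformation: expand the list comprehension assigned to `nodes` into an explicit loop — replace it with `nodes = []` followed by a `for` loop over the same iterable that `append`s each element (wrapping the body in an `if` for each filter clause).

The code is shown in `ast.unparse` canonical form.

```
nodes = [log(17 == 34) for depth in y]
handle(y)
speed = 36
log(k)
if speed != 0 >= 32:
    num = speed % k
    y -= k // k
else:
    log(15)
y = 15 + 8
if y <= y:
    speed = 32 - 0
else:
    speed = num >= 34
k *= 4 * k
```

Transformed code:
nodes = []
for depth in y:
    nodes.append(log(17 == 34))
handle(y)
speed = 36
log(k)
if speed != 0 >= 32:
    num = speed % k
    y -= k // k
else:
    log(15)
y = 15 + 8
if y <= y:
    speed = 32 - 0
else:
    speed = num >= 34
k *= 4 * k

17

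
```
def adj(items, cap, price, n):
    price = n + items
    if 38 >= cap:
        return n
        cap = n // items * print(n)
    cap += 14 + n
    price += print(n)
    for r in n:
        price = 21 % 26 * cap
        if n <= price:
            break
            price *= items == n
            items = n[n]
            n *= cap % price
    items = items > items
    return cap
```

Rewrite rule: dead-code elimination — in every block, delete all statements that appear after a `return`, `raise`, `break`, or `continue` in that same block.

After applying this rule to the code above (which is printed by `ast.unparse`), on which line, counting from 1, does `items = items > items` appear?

Transformed code:
def adj(items, cap, price, n):
    price = n + items
    if 38 >= cap:
        return n
    cap += 14 + n
    price += print(n)
    for r in n:
        price = 21 % 26 * cap
        if n <= price:
            break
    items = items > items
    return cap

11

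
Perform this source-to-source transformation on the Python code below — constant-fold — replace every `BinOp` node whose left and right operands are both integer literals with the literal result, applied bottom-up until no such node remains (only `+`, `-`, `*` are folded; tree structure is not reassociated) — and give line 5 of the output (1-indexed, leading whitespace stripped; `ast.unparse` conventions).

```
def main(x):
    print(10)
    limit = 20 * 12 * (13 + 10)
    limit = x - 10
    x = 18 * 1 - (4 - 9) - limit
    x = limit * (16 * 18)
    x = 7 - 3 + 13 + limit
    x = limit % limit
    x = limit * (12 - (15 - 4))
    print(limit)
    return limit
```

Transformed code:
def main(x):
    print(10)
    limit = 5520
    limit = x - 10
    x = 23 - limit
    x = limit * 288
    x = 17 + limit
    x = limit % limit
    x = limit * 1
    print(limit)
    return limit

x = 23 - limit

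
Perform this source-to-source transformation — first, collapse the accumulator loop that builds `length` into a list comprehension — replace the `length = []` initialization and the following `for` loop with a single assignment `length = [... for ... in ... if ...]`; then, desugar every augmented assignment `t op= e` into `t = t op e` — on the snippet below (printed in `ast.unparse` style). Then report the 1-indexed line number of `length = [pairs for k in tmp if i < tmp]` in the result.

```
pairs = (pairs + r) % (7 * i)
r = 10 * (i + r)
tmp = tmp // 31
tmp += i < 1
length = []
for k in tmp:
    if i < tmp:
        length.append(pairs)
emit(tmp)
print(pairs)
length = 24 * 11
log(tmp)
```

5

Transformed code:
pairs = (pairs + r) % (7 * i)
r = 10 * (i + r)
tmp = tmp // 31
tmp = tmp + (i < 1)
length = [pairs for k in tmp if i < tmp]
emit(tmp)
print(pairs)
length = 24 * 11
log(tmp)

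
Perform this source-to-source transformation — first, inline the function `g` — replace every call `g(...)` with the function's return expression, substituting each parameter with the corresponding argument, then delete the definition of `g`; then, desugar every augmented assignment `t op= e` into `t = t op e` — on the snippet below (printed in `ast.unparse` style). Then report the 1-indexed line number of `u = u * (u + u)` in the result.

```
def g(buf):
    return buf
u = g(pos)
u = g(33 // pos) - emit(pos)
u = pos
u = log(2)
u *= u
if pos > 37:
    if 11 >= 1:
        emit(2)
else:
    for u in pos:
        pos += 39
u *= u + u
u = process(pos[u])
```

Transformed code:
u = pos
u = 33 // pos - emit(pos)
u = pos
u = log(2)
u = u * u
if pos > 37:
    if 11 >= 1:
        emit(2)
else:
    for u in pos:
        pos = pos + 39
u = u * (u + u)
u = process(pos[u])

12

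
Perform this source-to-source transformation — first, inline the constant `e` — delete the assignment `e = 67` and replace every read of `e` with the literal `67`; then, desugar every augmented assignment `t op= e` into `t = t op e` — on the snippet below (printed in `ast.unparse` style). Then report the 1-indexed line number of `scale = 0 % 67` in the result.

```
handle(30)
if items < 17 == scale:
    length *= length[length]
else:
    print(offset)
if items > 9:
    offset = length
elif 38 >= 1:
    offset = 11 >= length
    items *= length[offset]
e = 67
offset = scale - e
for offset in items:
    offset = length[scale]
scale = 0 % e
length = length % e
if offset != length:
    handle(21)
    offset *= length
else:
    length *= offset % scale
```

14

Transformed code:
handle(30)
if items < 17 == scale:
    length = length * length[length]
else:
    print(offset)
if items > 9:
    offset = length
elif 38 >= 1:
    offset = 11 >= length
    items = items * length[offset]
offset = scale - 67
for offset in items:
    offset = length[scale]
scale = 0 % 67
length = length % 67
if offset != length:
    handle(21)
    offset = offset * length
else:
    length = length * (offset % scale)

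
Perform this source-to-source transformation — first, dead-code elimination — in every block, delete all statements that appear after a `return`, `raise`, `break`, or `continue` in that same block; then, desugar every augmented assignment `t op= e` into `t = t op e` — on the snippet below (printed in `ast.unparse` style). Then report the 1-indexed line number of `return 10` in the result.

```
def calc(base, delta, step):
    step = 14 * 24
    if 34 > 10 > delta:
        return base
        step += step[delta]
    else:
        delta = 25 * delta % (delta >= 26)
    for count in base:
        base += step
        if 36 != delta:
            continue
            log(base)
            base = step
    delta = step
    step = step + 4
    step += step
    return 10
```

Transformed code:
def calc(base, delta, step):
    step = 14 * 24
    if 34 > 10 > delta:
        return base
    else:
        delta = 25 * delta % (delta >= 26)
    for count in base:
        base = base + step
        if 36 != delta:
            continue
    delta = step
    step = step + 4
    step = step + step
    return 10

14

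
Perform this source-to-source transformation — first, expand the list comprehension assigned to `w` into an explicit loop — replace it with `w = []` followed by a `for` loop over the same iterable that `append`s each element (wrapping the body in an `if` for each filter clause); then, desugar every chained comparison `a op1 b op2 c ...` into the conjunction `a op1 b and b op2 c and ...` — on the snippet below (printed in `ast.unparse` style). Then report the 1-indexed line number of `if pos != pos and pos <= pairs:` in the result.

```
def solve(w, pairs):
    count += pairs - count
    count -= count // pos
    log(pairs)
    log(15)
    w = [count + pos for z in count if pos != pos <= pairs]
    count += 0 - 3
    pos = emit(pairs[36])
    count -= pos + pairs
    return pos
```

8

Transformed code:
def solve(w, pairs):
    count += pairs - count
    count -= count // pos
    log(pairs)
    log(15)
    w = []
    for z in count:
        if pos != pos and pos <= pairs:
            w.append(count + pos)
    count += 0 - 3
    pos = emit(pairs[36])
    count -= pos + pairs
    return pos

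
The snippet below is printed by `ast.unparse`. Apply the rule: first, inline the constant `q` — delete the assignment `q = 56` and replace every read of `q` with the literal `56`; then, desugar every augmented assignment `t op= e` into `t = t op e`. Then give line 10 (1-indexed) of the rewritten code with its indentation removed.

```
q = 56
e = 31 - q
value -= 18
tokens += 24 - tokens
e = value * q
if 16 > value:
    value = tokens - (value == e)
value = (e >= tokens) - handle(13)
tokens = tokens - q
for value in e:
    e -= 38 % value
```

Transformed code:
e = 31 - 56
value = value - 18
tokens = tokens + (24 - tokens)
e = value * 56
if 16 > value:
    value = tokens - (value == e)
value = (e >= tokens) - handle(13)
tokens = tokens - 56
for value in e:
    e = e - 38 % value

e = e - 38 % value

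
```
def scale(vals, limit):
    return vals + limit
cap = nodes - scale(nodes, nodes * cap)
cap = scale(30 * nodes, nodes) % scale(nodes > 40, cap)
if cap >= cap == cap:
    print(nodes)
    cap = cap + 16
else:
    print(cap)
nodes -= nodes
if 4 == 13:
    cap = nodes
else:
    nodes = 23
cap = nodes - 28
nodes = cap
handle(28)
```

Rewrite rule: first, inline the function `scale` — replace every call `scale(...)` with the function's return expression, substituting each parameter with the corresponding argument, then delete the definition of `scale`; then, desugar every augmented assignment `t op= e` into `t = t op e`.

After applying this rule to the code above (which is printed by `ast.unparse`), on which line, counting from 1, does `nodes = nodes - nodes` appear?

8

Transformed code:
cap = nodes - (nodes + nodes * cap)
cap = (30 * nodes + nodes) % ((nodes > 40) + cap)
if cap >= cap == cap:
    print(nodes)
    cap = cap + 16
else:
    print(cap)
nodes = nodes - nodes
if 4 == 13:
    cap = nodes
else:
    nodes = 23
cap = nodes - 28
nodes = cap
handle(28)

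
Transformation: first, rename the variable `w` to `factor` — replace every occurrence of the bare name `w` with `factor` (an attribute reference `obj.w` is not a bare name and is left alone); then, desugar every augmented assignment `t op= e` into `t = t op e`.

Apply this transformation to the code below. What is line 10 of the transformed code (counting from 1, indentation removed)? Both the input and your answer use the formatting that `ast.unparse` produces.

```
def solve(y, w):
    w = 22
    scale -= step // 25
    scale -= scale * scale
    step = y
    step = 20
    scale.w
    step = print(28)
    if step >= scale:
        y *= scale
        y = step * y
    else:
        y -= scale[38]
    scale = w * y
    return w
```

y = y * scale

Transformed code:
def solve(y, factor):
    factor = 22
    scale = scale - step // 25
    scale = scale - scale * scale
    step = y
    step = 20
    scale.w
    step = print(28)
    if step >= scale:
        y = y * scale
        y = step * y
    else:
        y = y - scale[38]
    scale = factor * y
    return factor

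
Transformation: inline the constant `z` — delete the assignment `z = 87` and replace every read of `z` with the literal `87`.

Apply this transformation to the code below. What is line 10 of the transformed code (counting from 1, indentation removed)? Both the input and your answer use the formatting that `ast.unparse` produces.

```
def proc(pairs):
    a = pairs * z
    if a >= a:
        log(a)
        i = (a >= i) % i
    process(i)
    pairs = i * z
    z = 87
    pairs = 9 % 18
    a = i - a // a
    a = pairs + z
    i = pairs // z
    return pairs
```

a = pairs + 87

Transformed code:
def proc(pairs):
    a = pairs * 87
    if a >= a:
        log(a)
        i = (a >= i) % i
    process(i)
    pairs = i * 87
    pairs = 9 % 18
    a = i - a // a
    a = pairs + 87
    i = pairs // 87
    return pairs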